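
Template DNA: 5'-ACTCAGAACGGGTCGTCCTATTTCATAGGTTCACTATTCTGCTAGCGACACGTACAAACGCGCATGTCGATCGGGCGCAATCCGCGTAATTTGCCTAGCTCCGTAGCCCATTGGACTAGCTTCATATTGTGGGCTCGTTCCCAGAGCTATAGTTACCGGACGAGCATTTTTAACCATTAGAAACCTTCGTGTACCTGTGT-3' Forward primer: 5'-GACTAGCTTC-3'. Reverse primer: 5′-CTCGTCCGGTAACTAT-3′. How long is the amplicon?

Scanning the template, GACTAGCTTC occurs at positions 114–123; this primer anneals to the bottom strand there with its 3' end pointing downstream.
Reverse complement of the reverse primer: ATAGTTACCGGACGAG. This occurs on the top strand at positions 149–164.
Product length = (reverse-primer end) − (forward-primer start) + 1 = 164 − 114 + 1 = 51 bp.

51 bp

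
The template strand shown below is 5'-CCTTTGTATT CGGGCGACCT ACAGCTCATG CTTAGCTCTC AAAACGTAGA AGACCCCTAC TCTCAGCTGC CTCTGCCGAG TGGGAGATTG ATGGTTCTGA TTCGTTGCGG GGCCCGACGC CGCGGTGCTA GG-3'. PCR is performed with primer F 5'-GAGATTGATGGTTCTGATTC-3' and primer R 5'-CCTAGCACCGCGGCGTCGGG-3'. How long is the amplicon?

49 bp

Scanning the template, GAGATTGATGGTTCTGATTC occurs at positions 84–103; this primer anneals to the bottom strand there with its 3' end pointing downstream.
The reverse primer's reverse complement is CCCGACGCCGCGGTGCTAGG, which matches the template at positions 113–132.
The product runs from position 84 to position 132, so its length is 132 − 84 + 1 = 49 bp.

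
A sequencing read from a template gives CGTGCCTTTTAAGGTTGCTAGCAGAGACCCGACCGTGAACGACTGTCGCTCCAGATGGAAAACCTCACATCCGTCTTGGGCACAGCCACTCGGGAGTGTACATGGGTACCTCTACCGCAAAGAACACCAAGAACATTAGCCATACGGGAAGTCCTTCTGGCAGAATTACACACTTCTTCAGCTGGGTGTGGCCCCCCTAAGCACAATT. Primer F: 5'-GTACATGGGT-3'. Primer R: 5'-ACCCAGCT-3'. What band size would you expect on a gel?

90 bp

Forward primer GTACATGGGT is found on the top strand at positions 98–107.
The reverse primer's reverse complement is AGCTGGGT, which matches the template at positions 180–187.
Amplicon spans positions 98–187: 90 bp.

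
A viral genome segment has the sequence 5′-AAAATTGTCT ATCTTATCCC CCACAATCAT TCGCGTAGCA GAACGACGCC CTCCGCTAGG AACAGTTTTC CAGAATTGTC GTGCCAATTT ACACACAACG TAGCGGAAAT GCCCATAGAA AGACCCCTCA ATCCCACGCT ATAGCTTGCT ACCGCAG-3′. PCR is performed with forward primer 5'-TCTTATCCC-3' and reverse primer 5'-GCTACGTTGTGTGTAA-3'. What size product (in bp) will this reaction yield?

93 bp

Forward primer TCTTATCCC is found on the top strand at positions 12–20.
The reverse primer's reverse complement is TTACACACAACGTAGC, which matches the template at positions 89–104.
Amplicon spans positions 12–104: 93 bp.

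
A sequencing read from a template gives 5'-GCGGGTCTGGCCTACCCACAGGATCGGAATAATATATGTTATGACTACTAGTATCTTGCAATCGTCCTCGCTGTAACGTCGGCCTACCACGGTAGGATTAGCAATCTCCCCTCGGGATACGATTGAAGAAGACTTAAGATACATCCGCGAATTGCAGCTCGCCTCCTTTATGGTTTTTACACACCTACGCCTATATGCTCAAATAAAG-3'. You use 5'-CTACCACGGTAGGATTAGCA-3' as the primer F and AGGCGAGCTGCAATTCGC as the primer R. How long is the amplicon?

81 bp

Scanning the template, CTACCACGGTAGGATTAGCA occurs at positions 84–103; this primer anneals to the bottom strand there with its 3' end pointing downstream.
Reverse complement of the reverse primer: GCGAATTGCAGCTCGCCT. This occurs on the top strand at positions 147–164.
Amplicon spans positions 84–164: 81 bp.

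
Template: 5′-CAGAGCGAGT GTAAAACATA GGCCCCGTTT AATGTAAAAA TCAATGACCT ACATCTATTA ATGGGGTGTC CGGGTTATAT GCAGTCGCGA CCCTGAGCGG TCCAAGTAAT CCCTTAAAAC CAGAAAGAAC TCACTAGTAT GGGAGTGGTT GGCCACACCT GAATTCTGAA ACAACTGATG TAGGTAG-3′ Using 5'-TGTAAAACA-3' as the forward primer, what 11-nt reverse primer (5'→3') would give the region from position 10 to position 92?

The product's 3' end on the top strand is position 92.
The reverse primer anneals to the top strand over positions 82–92, i.e. to CAGTCGCGACC.
Its sequence written 5'→3' is the reverse complement: GGTCGCGACTG.

5'-GGTCGCGACTG-3'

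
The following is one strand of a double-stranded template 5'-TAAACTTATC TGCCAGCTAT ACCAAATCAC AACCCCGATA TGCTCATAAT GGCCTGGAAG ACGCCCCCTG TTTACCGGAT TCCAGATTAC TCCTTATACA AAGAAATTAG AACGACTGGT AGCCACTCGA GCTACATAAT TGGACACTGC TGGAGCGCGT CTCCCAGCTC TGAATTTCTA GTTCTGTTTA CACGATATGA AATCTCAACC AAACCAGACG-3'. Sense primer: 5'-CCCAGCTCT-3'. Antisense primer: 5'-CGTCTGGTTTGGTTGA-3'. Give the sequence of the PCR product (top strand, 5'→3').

5'-CCCAGCTCTGAATTTCTAGTTCTGTTTACACGATATGAAATCTCAACCAAACCAGACG-3'

The forward primer matches the template at positions 163–171.
Reverse complement of the reverse primer: TCAACCAAACCAGACG. This occurs on the top strand at positions 205–220.
The product is the template from position 163 through 220 (58 bp).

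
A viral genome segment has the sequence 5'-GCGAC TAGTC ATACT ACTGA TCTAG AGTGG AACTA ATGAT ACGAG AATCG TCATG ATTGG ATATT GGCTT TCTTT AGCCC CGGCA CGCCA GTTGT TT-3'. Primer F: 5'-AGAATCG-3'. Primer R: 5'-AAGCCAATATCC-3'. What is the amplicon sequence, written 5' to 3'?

5'-AGAATCGTCATGATTGGATATTGGCTT-3'

Scanning the template, AGAATCG occurs at positions 44–50; this primer anneals to the bottom strand there with its 3' end pointing downstream.
The reverse primer's reverse complement is GGATATTGGCTT, which matches the template at positions 59–70.
The product is the template from position 44 through 70 (27 bp).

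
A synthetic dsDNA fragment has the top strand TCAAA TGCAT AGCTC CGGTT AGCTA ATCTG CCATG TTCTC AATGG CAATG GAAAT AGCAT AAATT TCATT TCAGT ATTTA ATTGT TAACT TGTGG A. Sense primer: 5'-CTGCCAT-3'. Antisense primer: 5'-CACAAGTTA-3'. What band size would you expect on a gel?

67 bp

Scanning the template, CTGCCAT occurs at positions 28–34; this primer anneals to the bottom strand there with its 3' end pointing downstream.
Reverse complement of the reverse primer: TAACTTGTG. This occurs on the top strand at positions 86–94.
Product length = (reverse-primer end) − (forward-primer start) + 1 = 94 − 28 + 1 = 67 bp.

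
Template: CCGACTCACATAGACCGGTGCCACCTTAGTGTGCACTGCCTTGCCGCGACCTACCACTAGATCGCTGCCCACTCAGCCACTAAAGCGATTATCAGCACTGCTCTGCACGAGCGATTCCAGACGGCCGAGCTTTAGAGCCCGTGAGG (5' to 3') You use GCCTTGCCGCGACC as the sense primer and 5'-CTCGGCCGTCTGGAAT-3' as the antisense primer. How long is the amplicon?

92 bp

Scanning the template, GCCTTGCCGCGACC occurs at positions 38–51; this primer anneals to the bottom strand there with its 3' end pointing downstream.
Reverse complement of the reverse primer: ATTCCAGACGGCCGAG. This occurs on the top strand at positions 114–129.
Product length = (reverse-primer end) − (forward-primer start) + 1 = 129 − 38 + 1 = 92 bp.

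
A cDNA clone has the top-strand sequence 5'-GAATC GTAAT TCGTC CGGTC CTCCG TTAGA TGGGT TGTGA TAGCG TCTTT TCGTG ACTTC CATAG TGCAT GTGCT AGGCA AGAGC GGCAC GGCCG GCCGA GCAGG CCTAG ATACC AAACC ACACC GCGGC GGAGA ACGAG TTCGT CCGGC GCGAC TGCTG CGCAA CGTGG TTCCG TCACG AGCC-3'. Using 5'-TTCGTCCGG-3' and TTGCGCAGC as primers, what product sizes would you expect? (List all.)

The forward primer TTCGTCCGG matches the top strand at positions 10–18, 141–149.
The reverse primer's reverse complement is GCTGCGCAA, matching at positions 157–165.
Each forward site pairs with the reverse site to give a product ending at position 165: sizes 156, 25 bp.

156 bp, 25 bp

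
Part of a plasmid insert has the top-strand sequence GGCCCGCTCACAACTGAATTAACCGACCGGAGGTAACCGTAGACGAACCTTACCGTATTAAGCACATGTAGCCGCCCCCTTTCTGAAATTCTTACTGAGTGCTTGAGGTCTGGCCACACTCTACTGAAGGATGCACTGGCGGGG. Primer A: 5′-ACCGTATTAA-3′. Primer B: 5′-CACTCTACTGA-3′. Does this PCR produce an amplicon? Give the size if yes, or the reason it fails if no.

Primer A (ACCGTATTAA) matches the top strand at positions 52–61 (3' end points downstream).
Primer B (CACTCTACTGA) also matches the top strand directly, at positions 117–127 — its reverse complement TCAGTAGAGTG is not present.
Both primers anneal to the bottom strand with 3' ends pointing the same way, so neither can prime synthesis back toward the other.

No product — both primers anneal to the same strand and extend in the same direction.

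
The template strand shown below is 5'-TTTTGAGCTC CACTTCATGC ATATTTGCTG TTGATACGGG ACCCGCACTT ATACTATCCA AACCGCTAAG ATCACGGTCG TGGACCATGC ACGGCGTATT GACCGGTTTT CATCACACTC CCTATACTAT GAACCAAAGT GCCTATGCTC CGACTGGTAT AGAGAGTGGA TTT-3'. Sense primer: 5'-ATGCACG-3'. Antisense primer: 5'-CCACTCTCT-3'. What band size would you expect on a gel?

The forward primer matches the template at positions 87–93.
Reverse complement of the reverse primer: AGAGAGTGG. This occurs on the top strand at positions 161–169.
Amplicon spans positions 87–169: 83 bp.

83 bp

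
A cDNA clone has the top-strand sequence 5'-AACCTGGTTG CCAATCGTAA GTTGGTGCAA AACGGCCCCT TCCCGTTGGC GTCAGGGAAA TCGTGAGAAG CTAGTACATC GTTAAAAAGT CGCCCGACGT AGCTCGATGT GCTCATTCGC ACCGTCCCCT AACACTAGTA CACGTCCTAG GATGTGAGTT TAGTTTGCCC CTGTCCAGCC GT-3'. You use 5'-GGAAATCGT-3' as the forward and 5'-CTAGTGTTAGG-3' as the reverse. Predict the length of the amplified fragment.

Forward primer GGAAATCGT is found on the top strand at positions 56–64.
The reverse primer's reverse complement is CCTAACACTAG, which matches the template at positions 128–138.
The product runs from position 56 to position 138, so its length is 138 − 56 + 1 = 83 bp.

83 bp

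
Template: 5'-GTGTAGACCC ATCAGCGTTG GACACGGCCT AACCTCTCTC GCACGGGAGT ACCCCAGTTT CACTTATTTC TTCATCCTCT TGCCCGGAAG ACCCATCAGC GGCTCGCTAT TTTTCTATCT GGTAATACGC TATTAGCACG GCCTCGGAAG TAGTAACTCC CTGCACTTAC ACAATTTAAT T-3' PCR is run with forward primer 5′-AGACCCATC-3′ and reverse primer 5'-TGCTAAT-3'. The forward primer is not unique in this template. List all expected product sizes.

The forward primer AGACCCATC matches the top strand at positions 5–13, 89–97.
The reverse primer's reverse complement is ATTAGCA, matching at positions 132–138.
Each forward site pairs with the reverse site to give a product ending at position 138: sizes 134, 50 bp.

134 bp, 50 bp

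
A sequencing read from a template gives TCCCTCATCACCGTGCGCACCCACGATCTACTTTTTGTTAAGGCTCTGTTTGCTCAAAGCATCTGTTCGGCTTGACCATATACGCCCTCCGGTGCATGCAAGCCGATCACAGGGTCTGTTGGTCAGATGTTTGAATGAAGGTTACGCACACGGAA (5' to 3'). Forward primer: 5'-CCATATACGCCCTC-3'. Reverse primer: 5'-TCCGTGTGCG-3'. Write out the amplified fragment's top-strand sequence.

5'-CCATATACGCCCTCCGGTGCATGCAAGCCGATCACAGGGTCTGTTGGTCAGATGTTTGAATGAAGGTTACGCACACGGA-3'

The forward primer matches the template at positions 76–89.
Reverse complement of the reverse primer: CGCACACGGA. This occurs on the top strand at positions 145–154.
The product is the template from position 76 through 154 (79 bp).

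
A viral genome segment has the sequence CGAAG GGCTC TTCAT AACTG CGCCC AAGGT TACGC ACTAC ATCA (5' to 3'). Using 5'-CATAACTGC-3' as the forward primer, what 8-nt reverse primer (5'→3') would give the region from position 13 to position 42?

5'-ATGTAGTG-3'

The product's 3' end on the top strand is position 42.
The reverse primer anneals to the top strand over positions 35–42, i.e. to CACTACAT.
Its sequence written 5'→3' is the reverse complement: ATGTAGTG.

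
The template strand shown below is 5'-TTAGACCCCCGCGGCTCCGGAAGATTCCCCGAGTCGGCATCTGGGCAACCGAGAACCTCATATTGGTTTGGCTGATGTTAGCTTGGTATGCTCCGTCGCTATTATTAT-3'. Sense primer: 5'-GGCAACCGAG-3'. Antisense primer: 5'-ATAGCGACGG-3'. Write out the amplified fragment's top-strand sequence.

5'-GGCAACCGAGAACCTCATATTGGTTTGGCTGATGTTAGCTTGGTATGCTCCGTCGCTAT-3'

Scanning the template, GGCAACCGAG occurs at positions 44–53; this primer anneals to the bottom strand there with its 3' end pointing downstream.
Taking the reverse complement of ATAGCGACGG gives CCGTCGCTAT, found at positions 93–102 on the template; the primer anneals here to the top strand with its 3' end pointing upstream.
The product is the template from position 44 through 102 (59 bp).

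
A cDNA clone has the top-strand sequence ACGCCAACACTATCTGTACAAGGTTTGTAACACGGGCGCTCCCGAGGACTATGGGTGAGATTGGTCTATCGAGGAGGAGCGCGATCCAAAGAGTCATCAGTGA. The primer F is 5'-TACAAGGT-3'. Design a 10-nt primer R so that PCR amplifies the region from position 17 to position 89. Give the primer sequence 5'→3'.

5'-TTGGATCGCG-3'

The product's 3' end on the top strand is position 89.
The reverse primer anneals to the top strand over positions 80–89, i.e. to CGCGATCCAA.
Its sequence written 5'→3' is the reverse complement: TTGGATCGCG.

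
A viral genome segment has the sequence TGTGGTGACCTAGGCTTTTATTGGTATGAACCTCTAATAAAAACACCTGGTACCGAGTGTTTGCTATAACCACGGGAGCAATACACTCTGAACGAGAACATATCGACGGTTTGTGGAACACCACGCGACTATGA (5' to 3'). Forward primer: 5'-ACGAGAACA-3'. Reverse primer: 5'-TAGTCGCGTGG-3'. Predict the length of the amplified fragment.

Scanning the template, ACGAGAACA occurs at positions 92–100; this primer anneals to the bottom strand there with its 3' end pointing downstream.
Taking the reverse complement of TAGTCGCGTGG gives CCACGCGACTA, found at positions 121–131 on the template; the primer anneals here to the top strand with its 3' end pointing upstream.
Product length = (reverse-primer end) − (forward-primer start) + 1 = 131 − 92 + 1 = 40 bp.

40 bp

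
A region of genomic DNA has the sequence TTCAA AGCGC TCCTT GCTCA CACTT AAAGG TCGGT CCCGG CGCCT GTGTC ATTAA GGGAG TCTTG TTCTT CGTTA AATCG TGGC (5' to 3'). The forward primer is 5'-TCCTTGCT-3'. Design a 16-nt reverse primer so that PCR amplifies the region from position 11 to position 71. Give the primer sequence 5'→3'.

5'-GAAGAACAAGACTCCC-3'

The product's 3' end on the top strand is position 71.
The reverse primer anneals to the top strand over positions 56–71, i.e. to GGGAGTCTTGTTCTTC.
Its sequence written 5'→3' is the reverse complement: GAAGAACAAGACTCCC.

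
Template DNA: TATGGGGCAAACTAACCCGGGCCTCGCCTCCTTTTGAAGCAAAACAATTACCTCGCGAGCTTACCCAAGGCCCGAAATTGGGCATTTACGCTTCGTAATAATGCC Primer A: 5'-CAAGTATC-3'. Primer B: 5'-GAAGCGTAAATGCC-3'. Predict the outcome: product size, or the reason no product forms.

No product — primer A has no binding site in the template.

Primer A (CAAGTATC) does not match the top strand, and its reverse complement GATACTTG does not match either.
With no annealing site for primer A, no amplification occurs.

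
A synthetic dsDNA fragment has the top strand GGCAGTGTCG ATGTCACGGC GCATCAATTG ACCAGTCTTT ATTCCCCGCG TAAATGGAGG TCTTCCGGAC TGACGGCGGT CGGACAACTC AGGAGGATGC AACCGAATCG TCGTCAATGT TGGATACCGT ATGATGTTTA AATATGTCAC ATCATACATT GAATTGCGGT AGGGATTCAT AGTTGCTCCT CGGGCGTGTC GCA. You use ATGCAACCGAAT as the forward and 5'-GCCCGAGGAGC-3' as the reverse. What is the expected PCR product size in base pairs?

99 bp

The forward primer matches the template at positions 97–108.
Taking the reverse complement of GCCCGAGGAGC gives GCTCCTCGGGC, found at positions 185–195 on the template; the primer anneals here to the top strand with its 3' end pointing upstream.
Amplicon spans positions 97–195: 99 bp.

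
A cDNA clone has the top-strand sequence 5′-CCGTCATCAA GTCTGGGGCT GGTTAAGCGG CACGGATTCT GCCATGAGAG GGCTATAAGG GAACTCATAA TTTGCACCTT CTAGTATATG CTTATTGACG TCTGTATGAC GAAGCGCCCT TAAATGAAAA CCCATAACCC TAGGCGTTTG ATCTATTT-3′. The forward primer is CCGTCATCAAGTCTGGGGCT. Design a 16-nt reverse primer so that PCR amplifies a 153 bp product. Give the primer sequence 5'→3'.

The forward primer binds at positions 1–20, so a 153 bp product ends at position 1 + 153 − 1 = 153.
The reverse primer anneals to the top strand over positions 138–153, i.e. to CCCTAGGCGTTTGATC.
Its sequence written 5'→3' is the reverse complement: GATCAAACGCCTAGGG.

5'-GATCAAACGCCTAGGG-3'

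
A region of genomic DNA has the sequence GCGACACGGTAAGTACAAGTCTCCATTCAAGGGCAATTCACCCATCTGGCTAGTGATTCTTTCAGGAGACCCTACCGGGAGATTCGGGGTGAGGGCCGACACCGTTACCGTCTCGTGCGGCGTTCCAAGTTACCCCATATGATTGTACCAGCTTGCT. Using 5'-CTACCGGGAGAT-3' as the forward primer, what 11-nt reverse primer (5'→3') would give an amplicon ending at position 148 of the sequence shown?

The forward primer binds at positions 72–83; the product's 3' end on the top strand is position 148.
The reverse primer anneals to the top strand over positions 138–148, i.e. to TATGATTGTAC.
Its sequence written 5'→3' is the reverse complement: GTACAATCATA.

5'-GTACAATCATA-3'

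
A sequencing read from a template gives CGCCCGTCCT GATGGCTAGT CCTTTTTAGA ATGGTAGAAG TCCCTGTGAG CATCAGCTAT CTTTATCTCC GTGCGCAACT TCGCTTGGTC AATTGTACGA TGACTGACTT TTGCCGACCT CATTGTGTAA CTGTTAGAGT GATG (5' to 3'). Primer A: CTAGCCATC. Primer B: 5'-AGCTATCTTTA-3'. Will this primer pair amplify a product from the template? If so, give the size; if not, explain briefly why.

Primer A (CTAGCCATC) has reverse complement GATGGCTAG, which matches the top strand at positions 11–19; primer A anneals to the top strand there with its 3' end pointing upstream toward position 11.
Primer B (AGCTATCTTTA) matches the top strand directly at positions 55–65; it anneals to the bottom strand with its 3' end pointing downstream toward position 65.
The 3' ends diverge (primer A extends toward position 1, primer B toward position 144), so the primers never converge on a shared product.

No product — the primers' 3' ends point away from each other.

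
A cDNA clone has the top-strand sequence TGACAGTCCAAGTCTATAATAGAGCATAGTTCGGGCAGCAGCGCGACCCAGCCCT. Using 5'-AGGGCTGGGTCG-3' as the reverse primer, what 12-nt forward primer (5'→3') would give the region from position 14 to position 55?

5'-CTATAATAGAGC-3'

The reverse primer's reverse complement CGACCCAGCCCT matches the template at positions 44–55; the product starts at position 14.
The forward primer is identical to the top strand over positions 14–25: CTATAATAGAGC.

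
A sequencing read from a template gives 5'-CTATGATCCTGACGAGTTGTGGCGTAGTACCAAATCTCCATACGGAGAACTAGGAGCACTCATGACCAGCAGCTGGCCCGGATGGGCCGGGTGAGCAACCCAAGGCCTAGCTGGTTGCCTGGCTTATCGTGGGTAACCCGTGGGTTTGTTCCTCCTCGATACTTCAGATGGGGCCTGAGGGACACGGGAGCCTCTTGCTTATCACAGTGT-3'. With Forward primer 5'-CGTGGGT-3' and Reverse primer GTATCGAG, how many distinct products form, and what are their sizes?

Two products: 35 bp, 24 bp

The forward primer CGTGGGT matches the top strand at positions 128–134, 139–145.
The reverse primer's reverse complement is CTCGATAC, matching at positions 155–162.
Each forward site pairs with the reverse site to give a product ending at position 162: sizes 35, 24 bp.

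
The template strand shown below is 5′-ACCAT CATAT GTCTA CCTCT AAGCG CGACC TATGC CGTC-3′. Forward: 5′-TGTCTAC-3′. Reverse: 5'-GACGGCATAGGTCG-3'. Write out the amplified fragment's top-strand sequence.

Forward primer TGTCTAC is found on the top strand at positions 10–16.
The reverse primer's reverse complement is CGACCTATGCCGTC, which matches the template at positions 26–39.
The product is the template from position 10 through 39 (30 bp).

5'-TGTCTACCTCTAAGCGCGACCTATGCCGTC-3'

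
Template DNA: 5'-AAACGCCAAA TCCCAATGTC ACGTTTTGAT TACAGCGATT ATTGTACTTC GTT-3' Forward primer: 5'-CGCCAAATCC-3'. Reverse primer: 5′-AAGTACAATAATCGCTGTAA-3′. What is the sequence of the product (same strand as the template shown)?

5'-CGCCAAATCCCAATGTCACGTTTTGATTACAGCGATTATTGTACTT-3'

Scanning the template, CGCCAAATCC occurs at positions 4–13; this primer anneals to the bottom strand there with its 3' end pointing downstream.
Reverse complement of the reverse primer: TTACAGCGATTATTGTACTT. This occurs on the top strand at positions 30–49.
The product is the template from position 4 through 49 (46 bp).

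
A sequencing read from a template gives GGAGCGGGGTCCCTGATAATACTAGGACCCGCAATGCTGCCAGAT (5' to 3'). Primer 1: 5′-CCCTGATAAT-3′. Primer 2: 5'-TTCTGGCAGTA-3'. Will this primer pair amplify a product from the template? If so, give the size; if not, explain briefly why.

No product — primer 2 has no binding site in the template.

Primer 2 (TTCTGGCAGTA) does not match the top strand, and its reverse complement TACTGCCAGAA does not match either.
With no annealing site for primer 2, no amplification occurs.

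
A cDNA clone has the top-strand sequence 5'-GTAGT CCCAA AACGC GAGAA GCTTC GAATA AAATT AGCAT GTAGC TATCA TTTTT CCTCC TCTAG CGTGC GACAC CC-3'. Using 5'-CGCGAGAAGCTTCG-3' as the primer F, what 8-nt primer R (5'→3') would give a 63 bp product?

The forward primer binds at positions 13–26, so a 63 bp product ends at position 13 + 63 − 1 = 75.
The reverse primer anneals to the top strand over positions 68–75, i.e. to TGCGACAC.
Its sequence written 5'→3' is the reverse complement: GTGTCGCA.

5'-GTGTCGCA-3'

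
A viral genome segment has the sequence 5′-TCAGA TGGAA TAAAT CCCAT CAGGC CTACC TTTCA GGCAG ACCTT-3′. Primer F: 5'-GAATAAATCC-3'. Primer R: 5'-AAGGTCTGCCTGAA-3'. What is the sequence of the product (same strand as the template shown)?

The forward primer matches the template at positions 8–17.
Reverse complement of the reverse primer: TTCAGGCAGACCTT. This occurs on the top strand at positions 32–45.
The product is the template from position 8 through 45 (38 bp).

5'-GAATAAATCCCATCAGGCCTACCTTTCAGGCAGACCTT-3'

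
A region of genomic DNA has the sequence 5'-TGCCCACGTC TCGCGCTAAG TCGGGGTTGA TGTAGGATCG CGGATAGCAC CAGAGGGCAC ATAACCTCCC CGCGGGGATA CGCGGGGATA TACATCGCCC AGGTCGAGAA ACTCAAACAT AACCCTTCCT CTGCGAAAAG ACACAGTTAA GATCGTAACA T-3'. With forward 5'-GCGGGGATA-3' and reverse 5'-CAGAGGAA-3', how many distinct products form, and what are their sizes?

Two products: 62 bp, 52 bp

The forward primer GCGGGGATA matches the top strand at positions 72–80, 82–90.
The reverse primer's reverse complement is TTCCTCTG, matching at positions 126–133.
Each forward site pairs with the reverse site to give a product ending at position 133: sizes 62, 52 bp.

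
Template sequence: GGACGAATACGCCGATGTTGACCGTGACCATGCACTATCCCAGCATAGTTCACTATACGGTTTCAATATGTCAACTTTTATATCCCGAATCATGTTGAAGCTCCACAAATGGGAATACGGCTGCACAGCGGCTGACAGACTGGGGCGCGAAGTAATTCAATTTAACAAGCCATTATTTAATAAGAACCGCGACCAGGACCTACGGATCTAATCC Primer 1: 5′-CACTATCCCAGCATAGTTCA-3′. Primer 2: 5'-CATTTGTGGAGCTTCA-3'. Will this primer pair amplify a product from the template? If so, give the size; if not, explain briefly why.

Primer 1 (CACTATCCCAGCATAGTTCA) matches the top strand at positions 33–52; it acts as a forward primer.
Primer 2's reverse complement is TGAAGCTCCACAAATG, matching the top strand at positions 96–111; it acts as a reverse primer.
The 3' ends face each other across positions 33–111, giving a 79 bp product.

Yes — a 79 bp product.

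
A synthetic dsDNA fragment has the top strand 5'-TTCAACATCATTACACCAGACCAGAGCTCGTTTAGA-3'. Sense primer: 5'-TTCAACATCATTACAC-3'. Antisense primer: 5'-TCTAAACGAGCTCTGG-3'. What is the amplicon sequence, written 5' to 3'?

Scanning the template, TTCAACATCATTACAC occurs at positions 1–16; this primer anneals to the bottom strand there with its 3' end pointing downstream.
Taking the reverse complement of TCTAAACGAGCTCTGG gives CCAGAGCTCGTTTAGA, found at positions 21–36 on the template; the primer anneals here to the top strand with its 3' end pointing upstream.
The product is the template from position 1 through 36 (36 bp).

5'-TTCAACATCATTACACCAGACCAGAGCTCGTTTAGA-3'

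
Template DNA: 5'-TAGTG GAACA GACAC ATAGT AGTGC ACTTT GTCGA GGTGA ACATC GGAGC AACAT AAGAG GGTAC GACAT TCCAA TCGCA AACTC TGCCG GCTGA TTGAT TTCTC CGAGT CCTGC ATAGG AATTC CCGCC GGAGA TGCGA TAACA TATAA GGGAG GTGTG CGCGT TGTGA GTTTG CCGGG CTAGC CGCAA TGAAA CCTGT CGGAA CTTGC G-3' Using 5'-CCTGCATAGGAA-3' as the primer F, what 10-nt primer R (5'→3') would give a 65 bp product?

The forward primer binds at positions 111–122, so a 65 bp product ends at position 111 + 65 − 1 = 175.
The reverse primer anneals to the top strand over positions 166–175, i.e. to TGTGAGTTTG.
Its sequence written 5'→3' is the reverse complement: CAAACTCACA.

5'-CAAACTCACA-3'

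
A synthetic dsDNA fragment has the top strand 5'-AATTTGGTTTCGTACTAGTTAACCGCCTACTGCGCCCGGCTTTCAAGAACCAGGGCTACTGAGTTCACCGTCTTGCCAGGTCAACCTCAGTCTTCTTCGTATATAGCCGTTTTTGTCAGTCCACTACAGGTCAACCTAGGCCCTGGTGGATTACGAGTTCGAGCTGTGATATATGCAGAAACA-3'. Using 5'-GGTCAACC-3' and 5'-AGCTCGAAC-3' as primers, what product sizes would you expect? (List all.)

The forward primer GGTCAACC matches the top strand at positions 79–86, 129–136.
The reverse primer's reverse complement is GTTCGAGCT, matching at positions 157–165.
Each forward site pairs with the reverse site to give a product ending at position 165: sizes 87, 37 bp.

87 bp, 37 bp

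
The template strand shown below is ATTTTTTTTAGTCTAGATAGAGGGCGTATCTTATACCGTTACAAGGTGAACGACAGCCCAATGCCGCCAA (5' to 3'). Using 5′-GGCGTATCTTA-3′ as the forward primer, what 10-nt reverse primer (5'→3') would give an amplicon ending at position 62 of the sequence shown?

The forward primer binds at positions 23–33; the product's 3' end on the top strand is position 62.
The reverse primer anneals to the top strand over positions 53–62, i.e. to ACAGCCCAAT.
Its sequence written 5'→3' is the reverse complement: ATTGGGCTGT.

5'-ATTGGGCTGT-3'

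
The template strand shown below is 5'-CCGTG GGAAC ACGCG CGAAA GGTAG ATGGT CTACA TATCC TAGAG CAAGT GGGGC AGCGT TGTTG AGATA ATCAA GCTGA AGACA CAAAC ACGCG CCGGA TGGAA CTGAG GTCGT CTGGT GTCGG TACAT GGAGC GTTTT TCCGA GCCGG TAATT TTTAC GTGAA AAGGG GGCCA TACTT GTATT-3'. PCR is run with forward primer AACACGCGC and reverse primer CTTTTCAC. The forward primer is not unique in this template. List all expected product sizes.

The forward primer AACACGCGC matches the top strand at positions 8–16, 88–96.
The reverse primer's reverse complement is GTGAAAAG, matching at positions 161–168.
Each forward site pairs with the reverse site to give a product ending at position 168: sizes 161, 81 bp.

161 bp, 81 bp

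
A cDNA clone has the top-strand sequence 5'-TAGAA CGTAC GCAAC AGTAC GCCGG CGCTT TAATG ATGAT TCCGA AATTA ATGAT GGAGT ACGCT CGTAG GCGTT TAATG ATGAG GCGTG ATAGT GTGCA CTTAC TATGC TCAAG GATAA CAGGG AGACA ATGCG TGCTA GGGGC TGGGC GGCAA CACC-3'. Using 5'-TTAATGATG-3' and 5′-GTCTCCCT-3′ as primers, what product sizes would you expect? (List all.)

100 bp, 82 bp, 55 bp

The forward primer TTAATGATG matches the top strand at positions 30–38, 48–56, 75–83.
The reverse primer's reverse complement is AGGGAGAC, matching at positions 122–129.
Each forward site pairs with the reverse site to give a product ending at position 129: sizes 100, 82, 55 bp.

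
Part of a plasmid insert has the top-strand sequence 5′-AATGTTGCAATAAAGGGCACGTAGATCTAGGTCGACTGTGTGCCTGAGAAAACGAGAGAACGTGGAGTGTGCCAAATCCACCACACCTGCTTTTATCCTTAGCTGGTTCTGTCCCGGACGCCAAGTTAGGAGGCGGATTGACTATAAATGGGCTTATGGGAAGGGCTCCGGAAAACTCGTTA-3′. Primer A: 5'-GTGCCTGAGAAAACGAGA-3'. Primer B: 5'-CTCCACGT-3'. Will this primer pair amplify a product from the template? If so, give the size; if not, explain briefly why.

Primer A (GTGCCTGAGAAAACGAGA) matches the top strand at positions 40–57; it acts as a forward primer.
Primer B's reverse complement is ACGTGGAG, matching the top strand at positions 60–67; it acts as a reverse primer.
The 3' ends face each other across positions 40–67, giving a 28 bp product.

Yes — a 28 bp product.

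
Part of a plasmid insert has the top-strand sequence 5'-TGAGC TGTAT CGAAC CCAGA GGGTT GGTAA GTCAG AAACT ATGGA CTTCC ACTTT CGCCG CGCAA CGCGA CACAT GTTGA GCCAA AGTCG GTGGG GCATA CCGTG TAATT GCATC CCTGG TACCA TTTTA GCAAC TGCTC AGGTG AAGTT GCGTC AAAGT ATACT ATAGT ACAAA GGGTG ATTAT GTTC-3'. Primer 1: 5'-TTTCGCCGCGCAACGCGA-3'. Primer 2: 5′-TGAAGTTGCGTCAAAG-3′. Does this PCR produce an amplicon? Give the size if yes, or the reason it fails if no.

No product — both primers anneal to the same strand and extend in the same direction.

Primer 1 (TTTCGCCGCGCAACGCGA) matches the top strand at positions 53–70 (3' end points downstream).
Primer 2 (TGAAGTTGCGTCAAAG) also matches the top strand directly, at positions 144–159 — its reverse complement CTTTGACGCAACTTCA is not present.
Both primers anneal to the bottom strand with 3' ends pointing the same way, so neither can prime synthesis back toward the other.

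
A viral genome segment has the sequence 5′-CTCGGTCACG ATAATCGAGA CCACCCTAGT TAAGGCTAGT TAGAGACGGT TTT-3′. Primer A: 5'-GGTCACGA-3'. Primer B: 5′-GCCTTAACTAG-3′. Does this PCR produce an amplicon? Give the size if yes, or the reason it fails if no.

Primer A (GGTCACGA) matches the top strand at positions 4–11; it acts as a forward primer.
Primer B's reverse complement is CTAGTTAAGGC, matching the top strand at positions 26–36; it acts as a reverse primer.
The 3' ends face each other across positions 4–36, giving a 33 bp product.

Yes — a 33 bp product.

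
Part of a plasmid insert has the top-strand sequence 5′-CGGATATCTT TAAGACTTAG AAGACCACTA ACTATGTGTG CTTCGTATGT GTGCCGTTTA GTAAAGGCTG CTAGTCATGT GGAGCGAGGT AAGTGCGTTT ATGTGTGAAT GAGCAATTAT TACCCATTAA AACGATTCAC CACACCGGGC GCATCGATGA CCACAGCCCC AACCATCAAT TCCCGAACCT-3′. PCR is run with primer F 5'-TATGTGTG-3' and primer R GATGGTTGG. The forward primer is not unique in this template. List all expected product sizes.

145 bp, 132 bp, 78 bp

The forward primer TATGTGTG matches the top strand at positions 33–40, 46–53, 100–107.
The reverse primer's reverse complement is CCAACCATC, matching at positions 169–177.
Each forward site pairs with the reverse site to give a product ending at position 177: sizes 145, 132, 78 bp.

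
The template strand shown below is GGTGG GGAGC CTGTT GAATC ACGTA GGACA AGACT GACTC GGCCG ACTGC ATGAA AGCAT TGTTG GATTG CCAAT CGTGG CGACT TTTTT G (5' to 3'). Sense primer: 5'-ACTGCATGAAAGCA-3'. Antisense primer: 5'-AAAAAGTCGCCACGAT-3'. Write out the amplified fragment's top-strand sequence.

Scanning the template, ACTGCATGAAAGCA occurs at positions 46–59; this primer anneals to the bottom strand there with its 3' end pointing downstream.
The reverse primer's reverse complement is ATCGTGGCGACTTTTT, which matches the template at positions 74–89.
The product is the template from position 46 through 89 (44 bp).

5'-ACTGCATGAAAGCATTGTTGGATTGCCAATCGTGGCGACTTTTT-3'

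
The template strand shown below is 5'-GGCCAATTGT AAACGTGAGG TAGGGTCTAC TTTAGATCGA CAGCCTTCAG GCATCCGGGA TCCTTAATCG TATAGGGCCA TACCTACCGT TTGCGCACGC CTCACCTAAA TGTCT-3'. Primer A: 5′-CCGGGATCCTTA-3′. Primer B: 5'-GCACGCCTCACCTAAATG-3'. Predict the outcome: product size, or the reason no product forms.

Primer A (CCGGGATCCTTA) matches the top strand at positions 55–66 (3' end points downstream).
Primer B (GCACGCCTCACCTAAATG) also matches the top strand directly, at positions 95–112 — its reverse complement CATTTAGGTGAGGCGTGC is not present.
Both primers anneal to the bottom strand with 3' ends pointing the same way, so neither can prime synthesis back toward the other.

No product — both primers anneal to the same strand and extend in the same direction.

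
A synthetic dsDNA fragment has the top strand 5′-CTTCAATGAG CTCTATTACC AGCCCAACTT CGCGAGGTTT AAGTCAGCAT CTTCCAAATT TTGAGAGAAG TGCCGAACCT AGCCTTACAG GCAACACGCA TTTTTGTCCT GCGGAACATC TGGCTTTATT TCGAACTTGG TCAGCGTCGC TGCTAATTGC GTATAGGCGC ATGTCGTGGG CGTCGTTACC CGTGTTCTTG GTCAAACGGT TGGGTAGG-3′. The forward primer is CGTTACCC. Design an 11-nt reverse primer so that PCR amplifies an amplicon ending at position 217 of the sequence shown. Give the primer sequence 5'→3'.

The forward primer binds at positions 184–191; the product's 3' end on the top strand is position 217.
The reverse primer anneals to the top strand over positions 207–217, i.e. to CGGTTGGGTAG.
Its sequence written 5'→3' is the reverse complement: CTACCCAACCG.

5'-CTACCCAACCG-3'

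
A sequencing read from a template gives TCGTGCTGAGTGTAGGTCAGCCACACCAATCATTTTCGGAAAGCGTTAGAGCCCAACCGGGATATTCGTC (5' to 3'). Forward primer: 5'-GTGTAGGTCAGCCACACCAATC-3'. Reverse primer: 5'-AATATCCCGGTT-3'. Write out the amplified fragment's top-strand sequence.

5'-GTGTAGGTCAGCCACACCAATCATTTTCGGAAAGCGTTAGAGCCCAACCGGGATATT-3'

Scanning the template, GTGTAGGTCAGCCACACCAATC occurs at positions 10–31; this primer anneals to the bottom strand there with its 3' end pointing downstream.
Reverse complement of the reverse primer: AACCGGGATATT. This occurs on the top strand at positions 55–66.
The product is the template from position 10 through 66 (57 bp).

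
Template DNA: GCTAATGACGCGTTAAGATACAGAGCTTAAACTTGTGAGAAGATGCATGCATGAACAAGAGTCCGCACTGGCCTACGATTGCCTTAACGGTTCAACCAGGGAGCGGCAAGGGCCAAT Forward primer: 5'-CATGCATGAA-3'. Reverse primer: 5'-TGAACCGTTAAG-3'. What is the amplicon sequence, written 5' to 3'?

The forward primer matches the template at positions 46–55.
Reverse complement of the reverse primer: CTTAACGGTTCA. This occurs on the top strand at positions 83–94.
The product is the template from position 46 through 94 (49 bp).

5'-CATGCATGAACAAGAGTCCGCACTGGCCTACGATTGCCTTAACGGTTCA-3'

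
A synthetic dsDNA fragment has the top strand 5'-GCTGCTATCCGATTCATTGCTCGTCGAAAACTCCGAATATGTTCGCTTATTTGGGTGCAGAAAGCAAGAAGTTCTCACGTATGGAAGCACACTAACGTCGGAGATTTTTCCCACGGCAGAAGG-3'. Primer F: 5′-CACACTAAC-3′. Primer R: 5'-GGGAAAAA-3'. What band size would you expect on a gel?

25 bp

The forward primer matches the template at positions 88–96.
Reverse complement of the reverse primer: TTTTTCCC. This occurs on the top strand at positions 105–112.
The product runs from position 88 to position 112, so its length is 112 − 88 + 1 = 25 bp.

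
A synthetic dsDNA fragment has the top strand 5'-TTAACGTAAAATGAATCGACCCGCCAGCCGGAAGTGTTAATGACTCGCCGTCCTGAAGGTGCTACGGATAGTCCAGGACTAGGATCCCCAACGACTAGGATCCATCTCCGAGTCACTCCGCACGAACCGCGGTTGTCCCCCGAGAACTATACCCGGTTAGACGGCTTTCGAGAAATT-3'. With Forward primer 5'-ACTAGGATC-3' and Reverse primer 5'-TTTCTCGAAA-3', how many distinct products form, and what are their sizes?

The forward primer ACTAGGATC matches the top strand at positions 78–86, 94–102.
The reverse primer's reverse complement is TTTCGAGAAA, matching at positions 166–175.
Each forward site pairs with the reverse site to give a product ending at position 175: sizes 98, 82 bp.

Two products: 98 bp, 82 bp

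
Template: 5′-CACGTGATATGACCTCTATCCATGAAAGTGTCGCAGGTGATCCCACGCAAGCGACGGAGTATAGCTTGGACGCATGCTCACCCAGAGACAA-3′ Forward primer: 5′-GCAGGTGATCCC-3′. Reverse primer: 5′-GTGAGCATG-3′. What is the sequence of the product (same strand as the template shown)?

The forward primer matches the template at positions 33–44.
Taking the reverse complement of GTGAGCATG gives CATGCTCAC, found at positions 73–81 on the template; the primer anneals here to the top strand with its 3' end pointing upstream.
The product is the template from position 33 through 81 (49 bp).

5'-GCAGGTGATCCCACGCAAGCGACGGAGTATAGCTTGGACGCATGCTCAC-3'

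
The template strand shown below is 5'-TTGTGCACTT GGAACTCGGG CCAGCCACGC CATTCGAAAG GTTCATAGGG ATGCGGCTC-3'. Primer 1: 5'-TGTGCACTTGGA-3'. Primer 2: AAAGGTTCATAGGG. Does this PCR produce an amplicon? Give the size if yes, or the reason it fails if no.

Primer 1 (TGTGCACTTGGA) matches the top strand at positions 2–13 (3' end points downstream).
Primer 2 (AAAGGTTCATAGGG) also matches the top strand directly, at positions 37–50 — its reverse complement CCCTATGAACCTTT is not present.
Both primers anneal to the bottom strand with 3' ends pointing the same way, so neither can prime synthesis back toward the other.

No product — both primers anneal to the same strand and extend in the same direction.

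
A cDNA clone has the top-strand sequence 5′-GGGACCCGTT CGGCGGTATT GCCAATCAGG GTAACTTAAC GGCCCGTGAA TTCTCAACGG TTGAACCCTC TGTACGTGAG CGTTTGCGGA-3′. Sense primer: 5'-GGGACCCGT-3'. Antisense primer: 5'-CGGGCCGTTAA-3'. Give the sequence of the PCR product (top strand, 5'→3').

Scanning the template, GGGACCCGT occurs at positions 1–9; this primer anneals to the bottom strand there with its 3' end pointing downstream.
Reverse complement of the reverse primer: TTAACGGCCCG. This occurs on the top strand at positions 36–46.
The product is the template from position 1 through 46 (46 bp).

5'-GGGACCCGTTCGGCGGTATTGCCAATCAGGGTAACTTAACGGCCCG-3'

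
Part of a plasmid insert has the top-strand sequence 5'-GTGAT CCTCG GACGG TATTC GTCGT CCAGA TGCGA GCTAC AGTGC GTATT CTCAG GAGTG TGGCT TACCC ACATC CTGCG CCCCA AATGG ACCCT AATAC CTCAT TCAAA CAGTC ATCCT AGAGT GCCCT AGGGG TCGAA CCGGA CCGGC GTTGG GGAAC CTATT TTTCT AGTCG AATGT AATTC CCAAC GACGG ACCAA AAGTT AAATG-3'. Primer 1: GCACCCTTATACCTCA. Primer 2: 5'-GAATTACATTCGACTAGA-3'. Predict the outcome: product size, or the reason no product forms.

Primer 1 (GCACCCTTATACCTCA) does not match the top strand, and its reverse complement TGAGGTATAAGGGTGC does not match either.
With no annealing site for primer 1, no amplification occurs.

No product — primer 1 has no binding site in the template.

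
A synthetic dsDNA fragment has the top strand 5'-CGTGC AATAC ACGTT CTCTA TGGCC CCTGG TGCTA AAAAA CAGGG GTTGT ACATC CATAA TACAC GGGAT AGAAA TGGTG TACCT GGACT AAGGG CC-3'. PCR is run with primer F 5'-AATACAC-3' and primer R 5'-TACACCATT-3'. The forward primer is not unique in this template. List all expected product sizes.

77 bp, 24 bp

The forward primer AATACAC matches the top strand at positions 6–12, 59–65.
The reverse primer's reverse complement is AATGGTGTA, matching at positions 74–82.
Each forward site pairs with the reverse site to give a product ending at position 82: sizes 77, 24 bp.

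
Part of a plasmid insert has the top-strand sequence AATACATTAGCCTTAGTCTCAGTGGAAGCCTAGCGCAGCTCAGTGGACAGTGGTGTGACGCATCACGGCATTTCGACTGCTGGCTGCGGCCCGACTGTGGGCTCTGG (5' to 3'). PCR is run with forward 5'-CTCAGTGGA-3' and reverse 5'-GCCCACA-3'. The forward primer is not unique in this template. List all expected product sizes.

85 bp, 64 bp

The forward primer CTCAGTGGA matches the top strand at positions 18–26, 39–47.
The reverse primer's reverse complement is TGTGGGC, matching at positions 96–102.
Each forward site pairs with the reverse site to give a product ending at position 102: sizes 85, 64 bp.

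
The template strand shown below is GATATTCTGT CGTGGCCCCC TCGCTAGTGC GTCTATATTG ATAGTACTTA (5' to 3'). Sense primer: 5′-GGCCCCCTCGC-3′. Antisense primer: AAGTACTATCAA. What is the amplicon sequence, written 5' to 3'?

5'-GGCCCCCTCGCTAGTGCGTCTATATTGATAGTACTT-3'

The forward primer matches the template at positions 14–24.
The reverse primer's reverse complement is TTGATAGTACTT, which matches the template at positions 38–49.
The product is the template from position 14 through 49 (36 bp).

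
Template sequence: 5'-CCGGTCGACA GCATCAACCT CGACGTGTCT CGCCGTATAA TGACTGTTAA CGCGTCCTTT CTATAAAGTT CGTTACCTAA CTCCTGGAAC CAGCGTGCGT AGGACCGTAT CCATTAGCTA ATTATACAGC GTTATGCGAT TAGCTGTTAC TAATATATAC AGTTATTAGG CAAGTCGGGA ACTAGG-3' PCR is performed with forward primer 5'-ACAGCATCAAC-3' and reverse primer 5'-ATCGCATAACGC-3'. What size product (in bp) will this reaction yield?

133 bp

Scanning the template, ACAGCATCAAC occurs at positions 8–18; this primer anneals to the bottom strand there with its 3' end pointing downstream.
The reverse primer's reverse complement is GCGTTATGCGAT, which matches the template at positions 129–140.
Amplicon spans positions 8–140: 133 bp.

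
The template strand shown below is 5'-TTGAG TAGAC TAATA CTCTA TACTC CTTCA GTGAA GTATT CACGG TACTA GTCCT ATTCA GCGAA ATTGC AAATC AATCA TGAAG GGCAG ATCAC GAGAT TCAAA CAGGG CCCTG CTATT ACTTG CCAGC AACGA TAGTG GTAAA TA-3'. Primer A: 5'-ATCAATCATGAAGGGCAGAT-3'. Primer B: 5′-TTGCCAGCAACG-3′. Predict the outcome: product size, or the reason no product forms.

No product — both primers anneal to the same strand and extend in the same direction.

Primer A (ATCAATCATGAAGGGCAGAT) matches the top strand at positions 73–92 (3' end points downstream).
Primer B (TTGCCAGCAACG) also matches the top strand directly, at positions 123–134 — its reverse complement CGTTGCTGGCAA is not present.
Both primers anneal to the bottom strand with 3' ends pointing the same way, so neither can prime synthesis back toward the other.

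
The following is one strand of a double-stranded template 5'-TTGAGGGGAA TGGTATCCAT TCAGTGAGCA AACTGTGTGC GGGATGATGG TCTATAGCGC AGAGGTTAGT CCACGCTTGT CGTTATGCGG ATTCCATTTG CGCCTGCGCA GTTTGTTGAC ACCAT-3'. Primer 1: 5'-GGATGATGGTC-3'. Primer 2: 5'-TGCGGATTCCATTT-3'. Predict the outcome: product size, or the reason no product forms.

Primer 1 (GGATGATGGTC) matches the top strand at positions 42–52 (3' end points downstream).
Primer 2 (TGCGGATTCCATTT) also matches the top strand directly, at positions 86–99 — its reverse complement AAATGGAATCCGCA is not present.
Both primers anneal to the bottom strand with 3' ends pointing the same way, so neither can prime synthesis back toward the other.

No product — both primers anneal to the same strand and extend in the same direction.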